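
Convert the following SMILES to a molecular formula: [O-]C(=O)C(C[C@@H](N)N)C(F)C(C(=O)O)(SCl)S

Heavy atoms from the SMILES: 7 C, 1 Cl, 1 F, 2 N, 4 O, 2 S.
Implicit hydrogens by atom environment:
  3 × C: 1 H each → 3
  3 × C: no H
  2 × N: 2 H each → 4
  2 × O: no H
  1 × C: 2 H
  1 × Cl: no H
  1 × F: no H
  1 × O: 1 H
  1 × O (charge -1): no H
  1 × S: 1 H
  1 × S: no H
  Total hydrogens = 11.
Net charge -1.
Molecular formula: C7H11ClFN2O4S2-

C7H11ClFN2O4S2-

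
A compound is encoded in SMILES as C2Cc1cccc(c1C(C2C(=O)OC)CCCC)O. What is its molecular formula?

Heavy atoms from the SMILES: 16 C, 3 O.
Implicit hydrogens by atom environment:
  5 × C: 2 H each → 10
  3 × C (aromatic): 1 H each → 3
  3 × C (aromatic): no H
  2 × C: 3 H each → 6
  2 × C: 1 H each → 2
  2 × O: no H
  1 × C: no H
  1 × O: 1 H
  Total hydrogens = 22.
Molecular formula: C16H22O3

C16H22O3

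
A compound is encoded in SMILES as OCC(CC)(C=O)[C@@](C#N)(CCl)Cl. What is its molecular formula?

Heavy atoms from the SMILES: 8 C, 2 Cl, 1 N, 2 O.
Implicit hydrogens by atom environment:
  3 × C: 2 H each → 6
  3 × C: no H
  2 × Cl: no H
  1 × C: 3 H
  1 × C: 1 H
  1 × N: no H
  1 × O: 1 H
  1 × O: no H
  Total hydrogens = 11.
Molecular formula: C8H11Cl2NO2

C8H11Cl2NO2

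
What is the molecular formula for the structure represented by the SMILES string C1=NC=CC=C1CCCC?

Heavy atoms from the SMILES: 9 C, 1 N.
Implicit hydrogens by atom environment:
  4 × C (aromatic): 1 H each → 4
  3 × C: 2 H each → 6
  1 × C: 3 H
  1 × C (aromatic): no H
  1 × N (aromatic): no H
  Total hydrogens = 13.
Molecular formula: C9H13N

C9H13N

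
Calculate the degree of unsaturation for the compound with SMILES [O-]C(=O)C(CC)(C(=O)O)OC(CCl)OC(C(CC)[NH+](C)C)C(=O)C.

3

Molecular formula from the SMILES: C15H26ClNO7.
DoU = (2C + 2 + N − H − X)/2 = (2·15 + 2 + 1 − 26 − 1)/2 = 6/2 = 3.
(Structurally: 0 ring(s) + 3 π bond(s) = 3.)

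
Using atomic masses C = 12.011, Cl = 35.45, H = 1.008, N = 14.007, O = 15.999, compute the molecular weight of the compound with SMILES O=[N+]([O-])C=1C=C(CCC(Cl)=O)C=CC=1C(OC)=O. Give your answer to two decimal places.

271.65

Molecular formula: C11H10ClNO5.
M = 11×12.011 + 1×35.45 + 10×1.008 + 1×14.007 + 5×15.999 = 271.65 g/mol.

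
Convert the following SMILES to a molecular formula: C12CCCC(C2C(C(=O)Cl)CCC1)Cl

C11H16Cl2O

Heavy atoms from the SMILES: 11 C, 2 Cl, 1 O.
Implicit hydrogens by atom environment:
  6 × C: 2 H each → 12
  4 × C: 1 H each → 4
  2 × Cl: no H
  1 × C: no H
  1 × O: no H
  Total hydrogens = 16.
Molecular formula: C11H16Cl2O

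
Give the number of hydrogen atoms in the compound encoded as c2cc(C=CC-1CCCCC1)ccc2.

18

Hydrogens are implicit in SMILES; fill each atom to its normal valence:
  5 × C: 2 H each → 10
  5 × C (aromatic): 1 H each → 5
  3 × C: 1 H each → 3
  1 × C (aromatic): no H
  Total hydrogens = 18.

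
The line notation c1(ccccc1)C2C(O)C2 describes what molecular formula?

C9H10O

Heavy atoms from the SMILES: 9 C, 1 O.
Implicit hydrogens by atom environment:
  5 × C (aromatic): 1 H each → 5
  2 × C: 1 H each → 2
  1 × C: 2 H
  1 × C (aromatic): no H
  1 × O: 1 H
  Total hydrogens = 10.
Molecular formula: C9H10O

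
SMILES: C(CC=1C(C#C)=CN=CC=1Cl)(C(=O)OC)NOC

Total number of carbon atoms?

The symbol for carbon appears 12 times in the SMILES. (Cl is a single chlorine, not C + l.)

12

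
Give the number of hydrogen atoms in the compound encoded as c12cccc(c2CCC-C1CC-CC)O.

20

Hydrogens are implicit in SMILES; fill each atom to its normal valence:
  6 × C: 2 H each → 12
  3 × C (aromatic): 1 H each → 3
  3 × C (aromatic): no H
  1 × C: 3 H
  1 × C: 1 H
  1 × O: 1 H
  Total hydrogens = 20.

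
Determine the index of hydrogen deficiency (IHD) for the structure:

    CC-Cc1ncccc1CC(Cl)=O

5

Molecular formula from the SMILES: C10H12ClNO.
DoU = (2C + 2 + N − H − X)/2 = (2·10 + 2 + 1 − 12 − 1)/2 = 10/2 = 5.
(Structurally: 1 ring(s) + 4 π bond(s) = 5.)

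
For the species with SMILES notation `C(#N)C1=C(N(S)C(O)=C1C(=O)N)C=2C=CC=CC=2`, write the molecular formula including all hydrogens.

Heavy atoms from the SMILES: 12 C, 3 N, 2 O, 1 S.
Implicit hydrogens by atom environment:
  5 × C (aromatic): 1 H each → 5
  5 × C (aromatic): no H
  2 × C: no H
  1 × N: 2 H
  1 × N (aromatic): no H
  1 × N: no H
  1 × O: 1 H
  1 × O: no H
  1 × S: 1 H
  Total hydrogens = 9.
Molecular formula: C12H9N3O2S

C12H9N3O2S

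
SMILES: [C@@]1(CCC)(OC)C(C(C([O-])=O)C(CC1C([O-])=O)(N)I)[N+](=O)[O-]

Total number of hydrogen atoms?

Hydrogens are implicit in SMILES; fill each atom to its normal valence:
  4 × C: no H
  4 × O: no H
  3 × C: 2 H each → 6
  3 × C: 1 H each → 3
  3 × O (charge -1): no H
  2 × C: 3 H each → 6
  1 × I: no H
  1 × N: 2 H
  1 × N (charge +1): no H
  Total hydrogens = 17.

17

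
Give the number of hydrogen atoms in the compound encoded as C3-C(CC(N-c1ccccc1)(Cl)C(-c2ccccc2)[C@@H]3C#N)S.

Hydrogens are implicit in SMILES; fill each atom to its normal valence:
  10 × C (aromatic): 1 H each → 10
  3 × C: 1 H each → 3
  2 × C: 2 H each → 4
  2 × C: no H
  2 × C (aromatic): no H
  1 × Cl: no H
  1 × N: 1 H
  1 × N: no H
  1 × S: 1 H
  Total hydrogens = 19.

19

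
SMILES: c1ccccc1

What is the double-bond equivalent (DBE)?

4

Molecular formula from the SMILES: C6H6.
DoU = (2C + 2 + N − H − X)/2 = (2·6 + 2 + 0 − 6 − 0)/2 = 8/2 = 4.
(Structurally: 1 ring(s) + 3 π bond(s) = 4.)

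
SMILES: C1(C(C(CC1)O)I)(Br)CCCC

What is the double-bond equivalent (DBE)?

1

Molecular formula from the SMILES: C9H16BrIO.
DoU = (2C + 2 + N − H − X)/2 = (2·9 + 2 + 0 − 16 − 2)/2 = 2/2 = 1.
(Structurally: 1 ring(s) + 0 π bond(s) = 1.)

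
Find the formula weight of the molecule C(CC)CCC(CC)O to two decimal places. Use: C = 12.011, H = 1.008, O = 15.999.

Molecular formula: C8H18O.
M = 8×12.011 + 18×1.008 + 1×15.999 = 130.23 g/mol.

130.23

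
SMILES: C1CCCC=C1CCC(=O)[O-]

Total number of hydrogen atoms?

13

Hydrogens are implicit in SMILES; fill each atom to its normal valence:
  6 × C: 2 H each → 12
  2 × C: no H
  1 × C: 1 H
  1 × O: no H
  1 × O (charge -1): no H
  Total hydrogens = 13.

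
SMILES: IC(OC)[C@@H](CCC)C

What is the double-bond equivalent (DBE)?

Molecular formula from the SMILES: C7H15IO.
DoU = (2C + 2 + N − H − X)/2 = (2·7 + 2 + 0 − 15 − 1)/2 = 0/2 = 0.
(Structurally: 0 ring(s) + 0 π bond(s) = 0.)

0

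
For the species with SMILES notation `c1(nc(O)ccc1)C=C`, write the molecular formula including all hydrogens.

C7H7NO

Heavy atoms from the SMILES: 7 C, 1 N, 1 O.
Implicit hydrogens by atom environment:
  3 × C (aromatic): 1 H each → 3
  2 × C (aromatic): no H
  1 × C: 2 H
  1 × C: 1 H
  1 × N (aromatic): no H
  1 × O: 1 H
  Total hydrogens = 7.
Molecular formula: C7H7NO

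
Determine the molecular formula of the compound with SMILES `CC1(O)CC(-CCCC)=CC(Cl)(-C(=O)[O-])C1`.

C12H18ClO3-

Heavy atoms from the SMILES: 12 C, 1 Cl, 3 O.
Implicit hydrogens by atom environment:
  5 × C: 2 H each → 10
  4 × C: no H
  2 × C: 3 H each → 6
  1 × C: 1 H
  1 × Cl: no H
  1 × O: 1 H
  1 × O: no H
  1 × O (charge -1): no H
  Total hydrogens = 18.
Net charge -1.
Molecular formula: C12H18ClO3-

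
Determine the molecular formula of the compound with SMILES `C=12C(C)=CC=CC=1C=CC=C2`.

C11H10

Heavy atoms from the SMILES: 11 C.
Implicit hydrogens by atom environment:
  7 × C (aromatic): 1 H each → 7
  3 × C (aromatic): no H
  1 × C: 3 H
  Total hydrogens = 10.
Molecular formula: C11H10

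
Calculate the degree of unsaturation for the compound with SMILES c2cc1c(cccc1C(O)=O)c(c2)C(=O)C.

9

Molecular formula from the SMILES: C13H10O3.
DoU = (2C + 2 + N − H − X)/2 = (2·13 + 2 + 0 − 10 − 0)/2 = 18/2 = 9.
(Structurally: 2 ring(s) + 7 π bond(s) = 9.)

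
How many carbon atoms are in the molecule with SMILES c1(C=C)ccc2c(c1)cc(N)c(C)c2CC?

The symbol for carbon appears 15 times in the SMILES. Lowercase c denotes aromatic carbon and counts toward C.

15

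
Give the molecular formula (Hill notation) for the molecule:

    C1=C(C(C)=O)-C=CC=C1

Heavy atoms from the SMILES: 8 C, 1 O.
Implicit hydrogens by atom environment:
  5 × C (aromatic): 1 H each → 5
  1 × C: 3 H
  1 × C (aromatic): no H
  1 × C: no H
  1 × O: no H
  Total hydrogens = 8.
Molecular formula: C8H8O

C8H8O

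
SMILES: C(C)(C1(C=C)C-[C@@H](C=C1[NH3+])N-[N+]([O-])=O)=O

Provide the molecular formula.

Heavy atoms from the SMILES: 9 C, 3 N, 3 O.
Implicit hydrogens by atom environment:
  3 × C: 1 H each → 3
  3 × C: no H
  2 × C: 2 H each → 4
  2 × O: no H
  1 × C: 3 H
  1 × N (charge +1): 3 H
  1 × N: 1 H
  1 × N (charge +1): no H
  1 × O (charge -1): no H
  Total hydrogens = 14.
Net charge +1.
Molecular formula: C9H14N3O3+

C9H14N3O3+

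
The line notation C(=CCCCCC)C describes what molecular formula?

C8H16

Heavy atoms from the SMILES: 8 C.
Implicit hydrogens by atom environment:
  4 × C: 2 H each → 8
  2 × C: 3 H each → 6
  2 × C: 1 H each → 2
  Total hydrogens = 16.
Molecular formula: C8H16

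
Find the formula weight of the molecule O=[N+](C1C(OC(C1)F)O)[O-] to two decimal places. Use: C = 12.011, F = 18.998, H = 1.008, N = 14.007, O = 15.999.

Molecular formula: C4H6FNO4.
M = 4×12.011 + 1×18.998 + 6×1.008 + 1×14.007 + 4×15.999 = 151.09 g/mol.

151.09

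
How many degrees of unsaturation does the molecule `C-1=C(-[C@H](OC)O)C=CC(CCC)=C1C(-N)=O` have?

5

Molecular formula from the SMILES: C12H17NO3.
DoU = (2C + 2 + N − H − X)/2 = (2·12 + 2 + 1 − 17 − 0)/2 = 10/2 = 5.
(Structurally: 1 ring(s) + 4 π bond(s) = 5.)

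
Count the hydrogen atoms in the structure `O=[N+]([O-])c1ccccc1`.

5

Hydrogens are implicit in SMILES; fill each atom to its normal valence:
  5 × C (aromatic): 1 H each → 5
  1 × C (aromatic): no H
  1 × N (charge +1): no H
  1 × O: no H
  1 × O (charge -1): no H
  Total hydrogens = 5.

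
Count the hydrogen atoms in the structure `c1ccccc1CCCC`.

14

Hydrogens are implicit in SMILES; fill each atom to its normal valence:
  5 × C (aromatic): 1 H each → 5
  3 × C: 2 H each → 6
  1 × C: 3 H
  1 × C (aromatic): no H
  Total hydrogens = 14.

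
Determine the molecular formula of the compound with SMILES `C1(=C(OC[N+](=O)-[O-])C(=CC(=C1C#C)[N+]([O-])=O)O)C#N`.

C10H5N3O6

Heavy atoms from the SMILES: 10 C, 3 N, 6 O.
Implicit hydrogens by atom environment:
  5 × C (aromatic): no H
  3 × O: no H
  2 × C: no H
  2 × N (charge +1): no H
  2 × O (charge -1): no H
  1 × C: 2 H
  1 × C (aromatic): 1 H
  1 × C: 1 H
  1 × N: no H
  1 × O: 1 H
  Total hydrogens = 5.
Molecular formula: C10H5N3O6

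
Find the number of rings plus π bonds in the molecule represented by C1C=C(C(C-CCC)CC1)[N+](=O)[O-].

Molecular formula from the SMILES: C10H17NO2.
DoU = (2C + 2 + N − H − X)/2 = (2·10 + 2 + 1 − 17 − 0)/2 = 6/2 = 3.
(Structurally: 1 ring(s) + 2 π bond(s) = 3.)

3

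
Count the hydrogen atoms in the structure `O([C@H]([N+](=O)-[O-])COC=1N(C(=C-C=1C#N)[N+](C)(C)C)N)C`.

18

Hydrogens are implicit in SMILES; fill each atom to its normal valence:
  4 × C: 3 H each → 12
  3 × C (aromatic): no H
  3 × O: no H
  2 × N (charge +1): no H
  1 × C: 2 H
  1 × C (aromatic): 1 H
  1 × C: 1 H
  1 × C: no H
  1 × N: 2 H
  1 × N (aromatic): no H
  1 × N: no H
  1 × O (charge -1): no H
  Total hydrogens = 18.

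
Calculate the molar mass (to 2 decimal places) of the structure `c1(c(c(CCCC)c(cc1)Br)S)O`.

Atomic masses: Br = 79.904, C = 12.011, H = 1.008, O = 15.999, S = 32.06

Molecular formula: C10H13BrOS.
M = 1×79.904 + 10×12.011 + 13×1.008 + 1×15.999 + 1×32.06 = 261.18 g/mol.

261.18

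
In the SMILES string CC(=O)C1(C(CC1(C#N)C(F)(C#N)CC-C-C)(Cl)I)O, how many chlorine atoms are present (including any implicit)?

The symbol for chlorine appears 1 time in the SMILES.

1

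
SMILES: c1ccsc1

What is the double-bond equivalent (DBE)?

Molecular formula from the SMILES: C4H4S.
DoU = (2C + 2 + N − H − X)/2 = (2·4 + 2 + 0 − 4 − 0)/2 = 6/2 = 3.
(Structurally: 1 ring(s) + 2 π bond(s) = 3.)

3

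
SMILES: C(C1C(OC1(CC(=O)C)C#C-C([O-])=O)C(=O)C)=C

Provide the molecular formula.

C13H13O5-

Heavy atoms from the SMILES: 13 C, 5 O.
Implicit hydrogens by atom environment:
  6 × C: no H
  4 × O: no H
  3 × C: 1 H each → 3
  2 × C: 3 H each → 6
  2 × C: 2 H each → 4
  1 × O (charge -1): no H
  Total hydrogens = 13.
Net charge -1.
Molecular formula: C13H13O5-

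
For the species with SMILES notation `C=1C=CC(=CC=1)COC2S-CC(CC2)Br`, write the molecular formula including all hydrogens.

C12H15BrOS

Heavy atoms from the SMILES: 1 Br, 12 C, 1 O, 1 S.
Implicit hydrogens by atom environment:
  5 × C (aromatic): 1 H each → 5
  4 × C: 2 H each → 8
  2 × C: 1 H each → 2
  1 × Br: no H
  1 × C (aromatic): no H
  1 × O: no H
  1 × S: no H
  Total hydrogens = 15.
Molecular formula: C12H15BrOS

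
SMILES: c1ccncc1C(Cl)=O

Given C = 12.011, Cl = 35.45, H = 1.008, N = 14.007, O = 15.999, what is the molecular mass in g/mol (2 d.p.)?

Molecular formula: C6H4ClNO.
M = 6×12.011 + 1×35.45 + 4×1.008 + 1×14.007 + 1×15.999 = 141.55 g/mol.

141.55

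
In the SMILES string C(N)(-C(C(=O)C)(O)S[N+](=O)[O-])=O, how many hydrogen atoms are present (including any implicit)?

6

Hydrogens are implicit in SMILES; fill each atom to its normal valence:
  3 × C: no H
  3 × O: no H
  1 × C: 3 H
  1 × N: 2 H
  1 × N (charge +1): no H
  1 × O: 1 H
  1 × O (charge -1): no H
  1 × S: no H
  Total hydrogens = 6.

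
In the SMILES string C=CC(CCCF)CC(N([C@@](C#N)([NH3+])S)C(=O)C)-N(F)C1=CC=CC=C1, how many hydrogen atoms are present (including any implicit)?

25

Hydrogens are implicit in SMILES; fill each atom to its normal valence:
  5 × C: 2 H each → 10
  5 × C (aromatic): 1 H each → 5
  3 × C: 1 H each → 3
  3 × C: no H
  3 × N: no H
  2 × F: no H
  1 × C: 3 H
  1 × C (aromatic): no H
  1 × N (charge +1): 3 H
  1 × O: no H
  1 × S: 1 H
  Total hydrogens = 25.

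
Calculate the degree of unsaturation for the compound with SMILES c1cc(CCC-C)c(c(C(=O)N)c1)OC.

Molecular formula from the SMILES: C12H17NO2.
DoU = (2C + 2 + N − H − X)/2 = (2·12 + 2 + 1 − 17 − 0)/2 = 10/2 = 5.
(Structurally: 1 ring(s) + 4 π bond(s) = 5.)

5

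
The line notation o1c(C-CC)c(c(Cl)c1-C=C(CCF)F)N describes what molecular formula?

Heavy atoms from the SMILES: 11 C, 1 Cl, 2 F, 1 N, 1 O.
Implicit hydrogens by atom environment:
  4 × C: 2 H each → 8
  4 × C (aromatic): no H
  2 × F: no H
  1 × C: 3 H
  1 × C: 1 H
  1 × C: no H
  1 × Cl: no H
  1 × N: 2 H
  1 × O (aromatic): no H
  Total hydrogens = 14.
Molecular formula: C11H14ClF2NO

C11H14ClF2NO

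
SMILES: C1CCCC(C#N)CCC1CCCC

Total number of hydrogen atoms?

Hydrogens are implicit in SMILES; fill each atom to its normal valence:
  9 × C: 2 H each → 18
  2 × C: 1 H each → 2
  1 × C: 3 H
  1 × C: no H
  1 × N: no H
  Total hydrogens = 23.

23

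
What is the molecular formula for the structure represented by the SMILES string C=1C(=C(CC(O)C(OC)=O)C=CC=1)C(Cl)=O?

Heavy atoms from the SMILES: 11 C, 1 Cl, 4 O.
Implicit hydrogens by atom environment:
  4 × C (aromatic): 1 H each → 4
  3 × O: no H
  2 × C (aromatic): no H
  2 × C: no H
  1 × C: 3 H
  1 × C: 2 H
  1 × C: 1 H
  1 × Cl: no H
  1 × O: 1 H
  Total hydrogens = 11.
Molecular formula: C11H11ClO4

C11H11ClO4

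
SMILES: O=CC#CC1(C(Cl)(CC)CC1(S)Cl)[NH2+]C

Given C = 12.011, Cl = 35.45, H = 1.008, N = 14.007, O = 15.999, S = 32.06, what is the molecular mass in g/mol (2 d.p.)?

267.19

Molecular formula: C10H14Cl2NOS+.
M = 10×12.011 + 2×35.45 + 14×1.008 + 1×14.007 + 1×15.999 + 1×32.06 = 267.19 g/mol.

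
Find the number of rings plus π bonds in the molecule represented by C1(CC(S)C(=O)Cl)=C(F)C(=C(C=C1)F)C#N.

7

Molecular formula from the SMILES: C10H6ClF2NOS.
DoU = (2C + 2 + N − H − X)/2 = (2·10 + 2 + 1 − 6 − 3)/2 = 14/2 = 7.
(Structurally: 1 ring(s) + 6 π bond(s) = 7.)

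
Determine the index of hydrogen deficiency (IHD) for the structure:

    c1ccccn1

4

Molecular formula from the SMILES: C5H5N.
DoU = (2C + 2 + N − H − X)/2 = (2·5 + 2 + 1 − 5 − 0)/2 = 8/2 = 4.
(Structurally: 1 ring(s) + 3 π bond(s) = 4.)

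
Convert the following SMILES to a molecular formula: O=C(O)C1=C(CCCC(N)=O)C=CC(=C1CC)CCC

Heavy atoms from the SMILES: 16 C, 1 N, 3 O.
Implicit hydrogens by atom environment:
  6 × C: 2 H each → 12
  4 × C (aromatic): no H
  2 × C: 3 H each → 6
  2 × C (aromatic): 1 H each → 2
  2 × C: no H
  2 × O: no H
  1 × N: 2 H
  1 × O: 1 H
  Total hydrogens = 23.
Molecular formula: C16H23NO3

C16H23NO3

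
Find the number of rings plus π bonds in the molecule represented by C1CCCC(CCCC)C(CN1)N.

1

Molecular formula from the SMILES: C11H24N2.
DoU = (2C + 2 + N − H − X)/2 = (2·11 + 2 + 2 − 24 − 0)/2 = 2/2 = 1.
(Structurally: 1 ring(s) + 0 π bond(s) = 1.)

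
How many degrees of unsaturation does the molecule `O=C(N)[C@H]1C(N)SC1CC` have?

Molecular formula from the SMILES: C6H12N2OS.
DoU = (2C + 2 + N − H − X)/2 = (2·6 + 2 + 2 − 12 − 0)/2 = 4/2 = 2.
(Structurally: 1 ring(s) + 1 π bond(s) = 2.)

2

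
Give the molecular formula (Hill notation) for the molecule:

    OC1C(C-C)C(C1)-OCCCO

C9H18O3

Heavy atoms from the SMILES: 9 C, 3 O.
Implicit hydrogens by atom environment:
  5 × C: 2 H each → 10
  3 × C: 1 H each → 3
  2 × O: 1 H each → 2
  1 × C: 3 H
  1 × O: no H
  Total hydrogens = 18.
Molecular formula: C9H18O3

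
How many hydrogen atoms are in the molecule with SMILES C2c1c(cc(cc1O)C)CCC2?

Hydrogens are implicit in SMILES; fill each atom to its normal valence:
  4 × C: 2 H each → 8
  4 × C (aromatic): no H
  2 × C (aromatic): 1 H each → 2
  1 × C: 3 H
  1 × O: 1 H
  Total hydrogens = 14.

14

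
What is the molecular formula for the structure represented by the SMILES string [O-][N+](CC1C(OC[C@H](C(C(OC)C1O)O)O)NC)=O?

C10H20N2O7

Heavy atoms from the SMILES: 10 C, 2 N, 7 O.
Implicit hydrogens by atom environment:
  6 × C: 1 H each → 6
  3 × O: 1 H each → 3
  3 × O: no H
  2 × C: 3 H each → 6
  2 × C: 2 H each → 4
  1 × N: 1 H
  1 × N (charge +1): no H
  1 × O (charge -1): no H
  Total hydrogens = 20.
Molecular formula: C10H20N2O7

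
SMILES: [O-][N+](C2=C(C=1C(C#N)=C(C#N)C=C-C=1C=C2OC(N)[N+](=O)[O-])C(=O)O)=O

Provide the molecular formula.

C14H7N5O7

Heavy atoms from the SMILES: 14 C, 5 N, 7 O.
Implicit hydrogens by atom environment:
  7 × C (aromatic): no H
  4 × O: no H
  3 × C (aromatic): 1 H each → 3
  3 × C: no H
  2 × N (charge +1): no H
  2 × N: no H
  2 × O (charge -1): no H
  1 × C: 1 H
  1 × N: 2 H
  1 × O: 1 H
  Total hydrogens = 7.
Molecular formula: C14H7N5O7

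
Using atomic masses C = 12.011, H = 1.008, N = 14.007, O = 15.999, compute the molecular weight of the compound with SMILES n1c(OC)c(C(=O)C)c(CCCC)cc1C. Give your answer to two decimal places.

221.30

Molecular formula: C13H19NO2.
M = 13×12.011 + 19×1.008 + 1×14.007 + 2×15.999 = 221.30 g/mol.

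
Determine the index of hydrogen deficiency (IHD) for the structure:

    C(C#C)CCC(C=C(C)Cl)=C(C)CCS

4

Molecular formula from the SMILES: C13H19ClS.
DoU = (2C + 2 + N − H − X)/2 = (2·13 + 2 + 0 − 19 − 1)/2 = 8/2 = 4.
(Structurally: 0 ring(s) + 4 π bond(s) = 4.)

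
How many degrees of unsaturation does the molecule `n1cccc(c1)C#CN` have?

6

Molecular formula from the SMILES: C7H6N2.
DoU = (2C + 2 + N − H − X)/2 = (2·7 + 2 + 2 − 6 − 0)/2 = 12/2 = 6.
(Structurally: 1 ring(s) + 5 π bond(s) = 6.)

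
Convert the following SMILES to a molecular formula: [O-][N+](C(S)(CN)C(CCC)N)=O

C6H15N3O2S

Heavy atoms from the SMILES: 6 C, 3 N, 2 O, 1 S.
Implicit hydrogens by atom environment:
  3 × C: 2 H each → 6
  2 × N: 2 H each → 4
  1 × C: 3 H
  1 × C: 1 H
  1 × C: no H
  1 × N (charge +1): no H
  1 × O: no H
  1 × O (charge -1): no H
  1 × S: 1 H
  Total hydrogens = 15.
Molecular formula: C6H15N3O2S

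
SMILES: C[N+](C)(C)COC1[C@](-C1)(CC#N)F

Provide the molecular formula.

C9H16FN2O+

Heavy atoms from the SMILES: 9 C, 1 F, 2 N, 1 O.
Implicit hydrogens by atom environment:
  3 × C: 3 H each → 9
  3 × C: 2 H each → 6
  2 × C: no H
  1 × C: 1 H
  1 × F: no H
  1 × N: no H
  1 × N (charge +1): no H
  1 × O: no H
  Total hydrogens = 16.
Net charge +1.
Molecular formula: C9H16FN2O+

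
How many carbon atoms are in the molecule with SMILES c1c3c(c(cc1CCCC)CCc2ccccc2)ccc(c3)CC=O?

24

The symbol for carbon appears 24 times in the SMILES. Lowercase c denotes aromatic carbon and counts toward C.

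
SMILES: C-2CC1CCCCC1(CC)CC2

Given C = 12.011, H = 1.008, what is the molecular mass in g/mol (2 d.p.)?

Molecular formula: C12H22.
M = 12×12.011 + 22×1.008 = 166.31 g/mol.

166.31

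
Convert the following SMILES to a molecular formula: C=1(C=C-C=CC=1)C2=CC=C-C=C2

Heavy atoms from the SMILES: 12 C.
Implicit hydrogens by atom environment:
  10 × C (aromatic): 1 H each → 10
  2 × C (aromatic): no H
  Total hydrogens = 10.
Molecular formula: C12H10

C12H10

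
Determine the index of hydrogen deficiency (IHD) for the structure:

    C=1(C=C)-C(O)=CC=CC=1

5

Molecular formula from the SMILES: C8H8O.
DoU = (2C + 2 + N − H − X)/2 = (2·8 + 2 + 0 − 8 − 0)/2 = 10/2 = 5.
(Structurally: 1 ring(s) + 4 π bond(s) = 5.)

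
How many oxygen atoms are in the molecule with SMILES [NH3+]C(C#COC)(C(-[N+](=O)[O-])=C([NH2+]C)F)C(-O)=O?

5

The symbol for oxygen appears 5 times in the SMILES.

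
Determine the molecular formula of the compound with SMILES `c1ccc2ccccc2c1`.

Heavy atoms from the SMILES: 10 C.
Implicit hydrogens by atom environment:
  8 × C (aromatic): 1 H each → 8
  2 × C (aromatic): no H
  Total hydrogens = 8.
Molecular formula: C10H8

C10H8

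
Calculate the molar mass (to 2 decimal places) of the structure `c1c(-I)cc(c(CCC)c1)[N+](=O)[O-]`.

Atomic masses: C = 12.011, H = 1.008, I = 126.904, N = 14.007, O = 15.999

Molecular formula: C9H10INO2.
M = 9×12.011 + 10×1.008 + 1×126.904 + 1×14.007 + 2×15.999 = 291.09 g/mol.

291.09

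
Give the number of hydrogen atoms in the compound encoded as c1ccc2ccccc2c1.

8

Hydrogens are implicit in SMILES; fill each atom to its normal valence:
  8 × C (aromatic): 1 H each → 8
  2 × C (aromatic): no H
  Total hydrogens = 8.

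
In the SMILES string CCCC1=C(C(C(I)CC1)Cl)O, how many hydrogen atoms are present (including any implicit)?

Hydrogens are implicit in SMILES; fill each atom to its normal valence:
  4 × C: 2 H each → 8
  2 × C: 1 H each → 2
  2 × C: no H
  1 × C: 3 H
  1 × Cl: no H
  1 × I: no H
  1 × O: 1 H
  Total hydrogens = 14.

14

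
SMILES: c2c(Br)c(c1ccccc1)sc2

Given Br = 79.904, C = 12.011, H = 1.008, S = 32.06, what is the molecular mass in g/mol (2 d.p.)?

Molecular formula: C10H7BrS.
M = 1×79.904 + 10×12.011 + 7×1.008 + 1×32.06 = 239.13 g/mol.

239.13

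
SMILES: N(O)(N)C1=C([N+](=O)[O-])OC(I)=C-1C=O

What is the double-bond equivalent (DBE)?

Molecular formula from the SMILES: C5H4IN3O5.
DoU = (2C + 2 + N − H − X)/2 = (2·5 + 2 + 3 − 4 − 1)/2 = 10/2 = 5.
(Structurally: 1 ring(s) + 4 π bond(s) = 5.)

5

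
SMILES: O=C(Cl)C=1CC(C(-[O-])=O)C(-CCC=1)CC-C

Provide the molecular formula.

Heavy atoms from the SMILES: 12 C, 1 Cl, 3 O.
Implicit hydrogens by atom environment:
  5 × C: 2 H each → 10
  3 × C: 1 H each → 3
  3 × C: no H
  2 × O: no H
  1 × C: 3 H
  1 × Cl: no H
  1 × O (charge -1): no H
  Total hydrogens = 16.
Net charge -1.
Molecular formula: C12H16ClO3-

C12H16ClO3-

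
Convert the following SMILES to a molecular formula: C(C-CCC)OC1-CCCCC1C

Heavy atoms from the SMILES: 12 C, 1 O.
Implicit hydrogens by atom environment:
  8 × C: 2 H each → 16
  2 × C: 3 H each → 6
  2 × C: 1 H each → 2
  1 × O: no H
  Total hydrogens = 24.
Molecular formula: C12H24O

C12H24O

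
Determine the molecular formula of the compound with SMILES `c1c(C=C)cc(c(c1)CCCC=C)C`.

Heavy atoms from the SMILES: 14 C.
Implicit hydrogens by atom environment:
  5 × C: 2 H each → 10
  3 × C (aromatic): 1 H each → 3
  3 × C (aromatic): no H
  2 × C: 1 H each → 2
  1 × C: 3 H
  Total hydrogens = 18.
Molecular formula: C14H18

C14H18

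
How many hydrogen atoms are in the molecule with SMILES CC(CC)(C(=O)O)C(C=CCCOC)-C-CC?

26

Hydrogens are implicit in SMILES; fill each atom to its normal valence:
  5 × C: 2 H each → 10
  4 × C: 3 H each → 12
  3 × C: 1 H each → 3
  2 × C: no H
  2 × O: no H
  1 × O: 1 H
  Total hydrogens = 26.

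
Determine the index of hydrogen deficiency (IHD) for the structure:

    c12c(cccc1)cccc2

7

Molecular formula from the SMILES: C10H8.
DoU = (2C + 2 + N − H − X)/2 = (2·10 + 2 + 0 − 8 − 0)/2 = 14/2 = 7.
(Structurally: 2 ring(s) + 5 π bond(s) = 7.)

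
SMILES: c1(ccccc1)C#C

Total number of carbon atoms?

The symbol for carbon appears 8 times in the SMILES. Lowercase c denotes aromatic carbon and counts toward C.

8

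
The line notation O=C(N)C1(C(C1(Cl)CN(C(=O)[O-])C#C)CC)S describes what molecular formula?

Heavy atoms from the SMILES: 10 C, 1 Cl, 2 N, 3 O, 1 S.
Implicit hydrogens by atom environment:
  5 × C: no H
  2 × C: 2 H each → 4
  2 × C: 1 H each → 2
  2 × O: no H
  1 × C: 3 H
  1 × Cl: no H
  1 × N: 2 H
  1 × N: no H
  1 × O (charge -1): no H
  1 × S: 1 H
  Total hydrogens = 12.
Net charge -1.
Molecular formula: C10H12ClN2O3S-

C10H12ClN2O3S-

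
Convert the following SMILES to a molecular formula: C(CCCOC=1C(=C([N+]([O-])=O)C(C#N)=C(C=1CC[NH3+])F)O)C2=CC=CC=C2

Heavy atoms from the SMILES: 19 C, 1 F, 3 N, 4 O.
Implicit hydrogens by atom environment:
  7 × C (aromatic): no H
  6 × C: 2 H each → 12
  5 × C (aromatic): 1 H each → 5
  2 × O: no H
  1 × C: no H
  1 × F: no H
  1 × N (charge +1): 3 H
  1 × N (charge +1): no H
  1 × N: no H
  1 × O: 1 H
  1 × O (charge -1): no H
  Total hydrogens = 21.
Net charge +1.
Molecular formula: C19H21FN3O4+

C19H21FN3O4+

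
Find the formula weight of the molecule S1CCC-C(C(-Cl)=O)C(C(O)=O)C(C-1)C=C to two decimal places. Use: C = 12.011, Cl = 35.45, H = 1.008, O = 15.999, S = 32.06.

Molecular formula: C11H15ClO3S.
M = 11×12.011 + 1×35.45 + 15×1.008 + 3×15.999 + 1×32.06 = 262.75 g/mol.

262.75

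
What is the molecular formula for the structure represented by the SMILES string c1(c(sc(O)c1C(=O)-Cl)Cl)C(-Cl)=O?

C6HCl3O3S

Heavy atoms from the SMILES: 6 C, 3 Cl, 3 O, 1 S.
Implicit hydrogens by atom environment:
  4 × C (aromatic): no H
  3 × Cl: no H
  2 × C: no H
  2 × O: no H
  1 × O: 1 H
  1 × S (aromatic): no H
  Total hydrogens = 1.
Molecular formula: C6HCl3O3S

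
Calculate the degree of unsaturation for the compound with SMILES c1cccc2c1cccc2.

7

Molecular formula from the SMILES: C10H8.
DoU = (2C + 2 + N − H − X)/2 = (2·10 + 2 + 0 − 8 − 0)/2 = 14/2 = 7.
(Structurally: 2 ring(s) + 5 π bond(s) = 7.)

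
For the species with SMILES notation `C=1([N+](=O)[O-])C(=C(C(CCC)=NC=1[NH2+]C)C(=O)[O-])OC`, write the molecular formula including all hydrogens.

Heavy atoms from the SMILES: 11 C, 3 N, 5 O.
Implicit hydrogens by atom environment:
  5 × C (aromatic): no H
  3 × C: 3 H each → 9
  3 × O: no H
  2 × C: 2 H each → 4
  2 × O (charge -1): no H
  1 × C: no H
  1 × N (charge +1): 2 H
  1 × N (aromatic): no H
  1 × N (charge +1): no H
  Total hydrogens = 15.
Molecular formula: C11H15N3O5

C11H15N3O5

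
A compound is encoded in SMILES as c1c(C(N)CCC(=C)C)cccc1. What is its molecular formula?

Heavy atoms from the SMILES: 12 C, 1 N.
Implicit hydrogens by atom environment:
  5 × C (aromatic): 1 H each → 5
  3 × C: 2 H each → 6
  1 × C: 3 H
  1 × C: 1 H
  1 × C: no H
  1 × C (aromatic): no H
  1 × N: 2 H
  Total hydrogens = 17.
Molecular formula: C12H17N

C12H17N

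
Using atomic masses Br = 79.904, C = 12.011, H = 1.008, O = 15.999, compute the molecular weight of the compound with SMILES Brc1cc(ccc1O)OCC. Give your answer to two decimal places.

Molecular formula: C8H9BrO2.
M = 1×79.904 + 8×12.011 + 9×1.008 + 2×15.999 = 217.06 g/mol.

217.06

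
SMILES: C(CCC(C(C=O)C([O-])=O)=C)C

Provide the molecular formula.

C9H13O3-

Heavy atoms from the SMILES: 9 C, 3 O.
Implicit hydrogens by atom environment:
  4 × C: 2 H each → 8
  2 × C: 1 H each → 2
  2 × C: no H
  2 × O: no H
  1 × C: 3 H
  1 × O (charge -1): no H
  Total hydrogens = 13.
Net charge -1.
Molecular formula: C9H13O3-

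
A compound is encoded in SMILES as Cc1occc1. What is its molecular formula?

C5H6O

Heavy atoms from the SMILES: 5 C, 1 O.
Implicit hydrogens by atom environment:
  3 × C (aromatic): 1 H each → 3
  1 × C: 3 H
  1 × C (aromatic): no H
  1 × O (aromatic): no H
  Total hydrogens = 6.
Molecular formula: C5H6O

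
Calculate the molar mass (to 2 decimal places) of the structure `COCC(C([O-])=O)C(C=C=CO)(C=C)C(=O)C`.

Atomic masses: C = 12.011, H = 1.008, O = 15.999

239.25

Molecular formula: C12H15O5-.
M = 12×12.011 + 15×1.008 + 5×15.999 = 239.25 g/mol.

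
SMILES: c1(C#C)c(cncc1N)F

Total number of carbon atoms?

7

The symbol for carbon appears 7 times in the SMILES. Lowercase c denotes aromatic carbon and counts toward C.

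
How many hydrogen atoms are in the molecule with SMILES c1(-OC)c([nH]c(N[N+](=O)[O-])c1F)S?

6

Hydrogens are implicit in SMILES; fill each atom to its normal valence:
  4 × C (aromatic): no H
  2 × O: no H
  1 × C: 3 H
  1 × F: no H
  1 × N (aromatic): 1 H
  1 × N: 1 H
  1 × N (charge +1): no H
  1 × O (charge -1): no H
  1 × S: 1 H
  Total hydrogens = 6.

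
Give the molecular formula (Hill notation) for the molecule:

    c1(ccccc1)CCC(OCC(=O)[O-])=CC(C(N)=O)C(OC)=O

C16H18NO6-

Heavy atoms from the SMILES: 16 C, 1 N, 6 O.
Implicit hydrogens by atom environment:
  5 × C (aromatic): 1 H each → 5
  5 × O: no H
  4 × C: no H
  3 × C: 2 H each → 6
  2 × C: 1 H each → 2
  1 × C: 3 H
  1 × C (aromatic): no H
  1 × N: 2 H
  1 × O (charge -1): no H
  Total hydrogens = 18.
Net charge -1.
Molecular formula: C16H18NO6-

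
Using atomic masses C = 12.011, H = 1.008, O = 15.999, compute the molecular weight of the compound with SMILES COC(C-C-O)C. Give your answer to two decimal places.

Molecular formula: C5H12O2.
M = 5×12.011 + 12×1.008 + 2×15.999 = 104.15 g/mol.

104.15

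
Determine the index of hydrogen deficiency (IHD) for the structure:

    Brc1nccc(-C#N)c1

6

Molecular formula from the SMILES: C6H3BrN2.
DoU = (2C + 2 + N − H − X)/2 = (2·6 + 2 + 2 − 3 − 1)/2 = 12/2 = 6.
(Structurally: 1 ring(s) + 5 π bond(s) = 6.)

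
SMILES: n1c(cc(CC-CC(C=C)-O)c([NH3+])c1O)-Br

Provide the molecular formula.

C11H16BrN2O2+

Heavy atoms from the SMILES: 1 Br, 11 C, 2 N, 2 O.
Implicit hydrogens by atom environment:
  4 × C: 2 H each → 8
  4 × C (aromatic): no H
  2 × C: 1 H each → 2
  2 × O: 1 H each → 2
  1 × Br: no H
  1 × C (aromatic): 1 H
  1 × N (charge +1): 3 H
  1 × N (aromatic): no H
  Total hydrogens = 16.
Net charge +1.
Molecular formula: C11H16BrN2O2+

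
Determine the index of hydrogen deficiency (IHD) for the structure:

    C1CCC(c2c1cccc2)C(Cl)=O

Molecular formula from the SMILES: C11H11ClO.
DoU = (2C + 2 + N − H − X)/2 = (2·11 + 2 + 0 − 11 − 1)/2 = 12/2 = 6.
(Structurally: 2 ring(s) + 4 π bond(s) = 6.)

6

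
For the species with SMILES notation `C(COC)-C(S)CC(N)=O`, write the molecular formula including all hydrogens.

Heavy atoms from the SMILES: 6 C, 1 N, 2 O, 1 S.
Implicit hydrogens by atom environment:
  3 × C: 2 H each → 6
  2 × O: no H
  1 × C: 3 H
  1 × C: 1 H
  1 × C: no H
  1 × N: 2 H
  1 × S: 1 H
  Total hydrogens = 13.
Molecular formula: C6H13NO2S

C6H13NO2S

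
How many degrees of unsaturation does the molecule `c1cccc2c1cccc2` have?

Molecular formula from the SMILES: C10H8.
DoU = (2C + 2 + N − H − X)/2 = (2·10 + 2 + 0 − 8 − 0)/2 = 14/2 = 7.
(Structurally: 2 ring(s) + 5 π bond(s) = 7.)

7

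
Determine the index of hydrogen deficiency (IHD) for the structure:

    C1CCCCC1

Molecular formula from the SMILES: C6H12.
DoU = (2C + 2 + N − H − X)/2 = (2·6 + 2 + 0 − 12 − 0)/2 = 2/2 = 1.
(Structurally: 1 ring(s) + 0 π bond(s) = 1.)

1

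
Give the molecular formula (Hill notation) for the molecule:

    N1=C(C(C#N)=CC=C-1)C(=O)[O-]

Heavy atoms from the SMILES: 7 C, 2 N, 2 O.
Implicit hydrogens by atom environment:
  3 × C (aromatic): 1 H each → 3
  2 × C (aromatic): no H
  2 × C: no H
  1 × N (aromatic): no H
  1 × N: no H
  1 × O: no H
  1 × O (charge -1): no H
  Total hydrogens = 3.
Net charge -1.
Molecular formula: C7H3N2O2-

C7H3N2O2-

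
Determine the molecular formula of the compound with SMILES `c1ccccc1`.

C6H6

Heavy atoms from the SMILES: 6 C.
Implicit hydrogens by atom environment:
  6 × C (aromatic): 1 H each → 6
  Total hydrogens = 6.
Molecular formula: C6H6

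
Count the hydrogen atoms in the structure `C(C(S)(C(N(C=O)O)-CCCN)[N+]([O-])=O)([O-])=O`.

12

Hydrogens are implicit in SMILES; fill each atom to its normal valence:
  3 × C: 2 H each → 6
  3 × O: no H
  2 × C: 1 H each → 2
  2 × C: no H
  2 × O (charge -1): no H
  1 × N: 2 H
  1 × N: no H
  1 × N (charge +1): no H
  1 × O: 1 H
  1 × S: 1 H
  Total hydrogens = 12.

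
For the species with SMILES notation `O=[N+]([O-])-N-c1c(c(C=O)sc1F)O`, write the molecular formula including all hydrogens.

Heavy atoms from the SMILES: 5 C, 1 F, 2 N, 4 O, 1 S.
Implicit hydrogens by atom environment:
  4 × C (aromatic): no H
  2 × O: no H
  1 × C: 1 H
  1 × F: no H
  1 × N: 1 H
  1 × N (charge +1): no H
  1 × O: 1 H
  1 × O (charge -1): no H
  1 × S (aromatic): no H
  Total hydrogens = 3.
Molecular formula: C5H3FN2O4S

C5H3FN2O4S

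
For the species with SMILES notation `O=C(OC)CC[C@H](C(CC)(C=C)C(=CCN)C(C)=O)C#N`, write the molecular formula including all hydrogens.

C16H24N2O3

Heavy atoms from the SMILES: 16 C, 2 N, 3 O.
Implicit hydrogens by atom environment:
  5 × C: 2 H each → 10
  5 × C: no H
  3 × C: 3 H each → 9
  3 × C: 1 H each → 3
  3 × O: no H
  1 × N: 2 H
  1 × N: no H
  Total hydrogens = 24.
Molecular formula: C16H24N2O3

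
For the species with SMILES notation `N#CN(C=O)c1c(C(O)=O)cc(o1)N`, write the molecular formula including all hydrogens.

Heavy atoms from the SMILES: 7 C, 3 N, 4 O.
Implicit hydrogens by atom environment:
  3 × C (aromatic): no H
  2 × C: no H
  2 × N: no H
  2 × O: no H
  1 × C (aromatic): 1 H
  1 × C: 1 H
  1 × N: 2 H
  1 × O: 1 H
  1 × O (aromatic): no H
  Total hydrogens = 5.
Molecular formula: C7H5N3O4

C7H5N3O4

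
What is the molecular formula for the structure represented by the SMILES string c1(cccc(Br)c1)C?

Heavy atoms from the SMILES: 1 Br, 7 C.
Implicit hydrogens by atom environment:
  4 × C (aromatic): 1 H each → 4
  2 × C (aromatic): no H
  1 × Br: no H
  1 × C: 3 H
  Total hydrogens = 7.
Molecular formula: C7H7Br

C7H7Br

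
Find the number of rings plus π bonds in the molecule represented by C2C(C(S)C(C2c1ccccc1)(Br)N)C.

5

Molecular formula from the SMILES: C12H16BrNS.
DoU = (2C + 2 + N − H − X)/2 = (2·12 + 2 + 1 − 16 − 1)/2 = 10/2 = 5.
(Structurally: 2 ring(s) + 3 π bond(s) = 5.)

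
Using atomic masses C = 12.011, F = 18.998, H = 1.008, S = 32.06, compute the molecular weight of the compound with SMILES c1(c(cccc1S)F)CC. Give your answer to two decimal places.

Molecular formula: C8H9FS.
M = 8×12.011 + 1×18.998 + 9×1.008 + 1×32.06 = 156.22 g/mol.

156.22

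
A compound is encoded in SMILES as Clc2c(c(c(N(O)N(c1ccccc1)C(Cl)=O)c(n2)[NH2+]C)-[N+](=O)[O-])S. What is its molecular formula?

C13H12Cl2N5O4S+

Heavy atoms from the SMILES: 13 C, 2 Cl, 5 N, 4 O, 1 S.
Implicit hydrogens by atom environment:
  6 × C (aromatic): no H
  5 × C (aromatic): 1 H each → 5
  2 × Cl: no H
  2 × N: no H
  2 × O: no H
  1 × C: 3 H
  1 × C: no H
  1 × N (charge +1): 2 H
  1 × N (aromatic): no H
  1 × N (charge +1): no H
  1 × O: 1 H
  1 × O (charge -1): no H
  1 × S: 1 H
  Total hydrogens = 12.
Net charge +1.
Molecular formula: C13H12Cl2N5O4S+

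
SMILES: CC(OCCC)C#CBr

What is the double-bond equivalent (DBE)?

Molecular formula from the SMILES: C7H11BrO.
DoU = (2C + 2 + N − H − X)/2 = (2·7 + 2 + 0 − 11 − 1)/2 = 4/2 = 2.
(Structurally: 0 ring(s) + 2 π bond(s) = 2.)

2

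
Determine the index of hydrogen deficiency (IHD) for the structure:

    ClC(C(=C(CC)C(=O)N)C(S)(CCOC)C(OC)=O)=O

4

Molecular formula from the SMILES: C12H18ClNO5S.
DoU = (2C + 2 + N − H − X)/2 = (2·12 + 2 + 1 − 18 − 1)/2 = 8/2 = 4.
(Structurally: 0 ring(s) + 4 π bond(s) = 4.)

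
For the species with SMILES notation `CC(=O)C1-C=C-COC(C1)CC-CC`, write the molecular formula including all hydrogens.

C12H20O2

Heavy atoms from the SMILES: 12 C, 2 O.
Implicit hydrogens by atom environment:
  5 × C: 2 H each → 10
  4 × C: 1 H each → 4
  2 × C: 3 H each → 6
  2 × O: no H
  1 × C: no H
  Total hydrogens = 20.
Molecular formula: C12H20O2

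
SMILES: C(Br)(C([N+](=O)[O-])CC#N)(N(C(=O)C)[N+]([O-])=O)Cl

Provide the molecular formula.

C6H6BrClN4O5

Heavy atoms from the SMILES: 1 Br, 6 C, 1 Cl, 4 N, 5 O.
Implicit hydrogens by atom environment:
  3 × C: no H
  3 × O: no H
  2 × N: no H
  2 × N (charge +1): no H
  2 × O (charge -1): no H
  1 × Br: no H
  1 × C: 3 H
  1 × C: 2 H
  1 × C: 1 H
  1 × Cl: no H
  Total hydrogens = 6.
Molecular formula: C6H6BrClN4O5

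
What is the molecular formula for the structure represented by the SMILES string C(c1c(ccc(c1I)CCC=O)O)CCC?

C13H17IO2

Heavy atoms from the SMILES: 13 C, 1 I, 2 O.
Implicit hydrogens by atom environment:
  5 × C: 2 H each → 10
  4 × C (aromatic): no H
  2 × C (aromatic): 1 H each → 2
  1 × C: 3 H
  1 × C: 1 H
  1 × I: no H
  1 × O: 1 H
  1 × O: no H
  Total hydrogens = 17.
Molecular formula: C13H17IO2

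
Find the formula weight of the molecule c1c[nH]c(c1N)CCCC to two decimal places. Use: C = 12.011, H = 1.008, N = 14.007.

138.21

Molecular formula: C8H14N2.
M = 8×12.011 + 14×1.008 + 2×14.007 = 138.21 g/mol.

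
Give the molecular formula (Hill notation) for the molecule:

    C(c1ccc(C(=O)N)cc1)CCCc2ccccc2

Heavy atoms from the SMILES: 17 C, 1 N, 1 O.
Implicit hydrogens by atom environment:
  9 × C (aromatic): 1 H each → 9
  4 × C: 2 H each → 8
  3 × C (aromatic): no H
  1 × C: no H
  1 × N: 2 H
  1 × O: no H
  Total hydrogens = 19.
Molecular formula: C17H19NO

C17H19NO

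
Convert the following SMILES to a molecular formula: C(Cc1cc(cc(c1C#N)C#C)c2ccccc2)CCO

Heavy atoms from the SMILES: 19 C, 1 N, 1 O.
Implicit hydrogens by atom environment:
  7 × C (aromatic): 1 H each → 7
  5 × C (aromatic): no H
  4 × C: 2 H each → 8
  2 × C: no H
  1 × C: 1 H
  1 × N: no H
  1 × O: 1 H
  Total hydrogens = 17.
Molecular formula: C19H17NO

C19H17NO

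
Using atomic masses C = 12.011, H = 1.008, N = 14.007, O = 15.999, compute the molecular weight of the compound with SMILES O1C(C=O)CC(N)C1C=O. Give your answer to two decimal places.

143.14

Molecular formula: C6H9NO3.
M = 6×12.011 + 9×1.008 + 1×14.007 + 3×15.999 = 143.14 g/mol.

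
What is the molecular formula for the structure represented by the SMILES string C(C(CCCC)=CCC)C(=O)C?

C11H20O

Heavy atoms from the SMILES: 11 C, 1 O.
Implicit hydrogens by atom environment:
  5 × C: 2 H each → 10
  3 × C: 3 H each → 9
  2 × C: no H
  1 × C: 1 H
  1 × O: no H
  Total hydrogens = 20.
Molecular formula: C11H20O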